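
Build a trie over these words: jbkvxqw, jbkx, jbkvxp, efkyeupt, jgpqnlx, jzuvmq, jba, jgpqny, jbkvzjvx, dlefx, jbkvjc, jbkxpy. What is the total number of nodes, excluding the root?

43

For each word, the new-node count is its length minus the longest prefix already in the trie:
  "jbkvxqw" → 7 new (j, b, k, v, x, q, w)
  "jbkx" → prefix "jbk" already present; 1 new (x)
  "jbkvxp" → prefix "jbkvx" already present; 1 new (p)
  "efkyeupt" → 8 new (e, f, k, y, e, u, p, t)
  "jgpqnlx" → prefix "j" already present; 6 new (g, p, q, n, l, x)
  "jzuvmq" → prefix "j" already present; 5 new (z, u, v, m, q)
  "jba" → prefix "jb" already present; 1 new (a)
  "jgpqny" → prefix "jgpqn" already present; 1 new (y)
  "jbkvzjvx" → prefix "jbkv" already present; 4 new (z, j, v, x)
  "dlefx" → 5 new (d, l, e, f, x)
  "jbkvjc" → prefix "jbkv" already present; 2 new (j, c)
  "jbkxpy" → prefix "jbkx" already present; 2 new (p, y)
Total nodes = 7 + 1 + 1 + 8 + 6 + 5 + 1 + 1 + 4 + 5 + 2 + 2 = 43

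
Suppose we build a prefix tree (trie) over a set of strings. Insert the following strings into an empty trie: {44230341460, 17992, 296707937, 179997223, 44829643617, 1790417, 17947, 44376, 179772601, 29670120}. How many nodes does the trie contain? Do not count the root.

57

Insert word by word; a character creates a node only if that edge doesn't already exist:
  "44230341460" → 11 new (4, 4, 2, 3, 0, 3, 4, 1, 4, 6, 0)
  "17992" → 5 new (1, 7, 9, 9, 2)
  "296707937" → 9 new (2, 9, 6, 7, 0, 7, 9, 3, 7)
  "179997223" → prefix "1799" already present; 5 new (9, 7, 2, 2, 3)
  "44829643617" → prefix "44" already present; 9 new (8, 2, 9, 6, 4, 3, 6, 1, 7)
  "1790417" → prefix "179" already present; 4 new (0, 4, 1, 7)
  "17947" → prefix "179" already present; 2 new (4, 7)
  "44376" → prefix "44" already present; 3 new (3, 7, 6)
  "179772601" → prefix "179" already present; 6 new (7, 7, 2, 6, 0, 1)
  "29670120" → prefix "29670" already present; 3 new (1, 2, 0)
Total nodes = 11 + 5 + 9 + 5 + 9 + 4 + 2 + 3 + 6 + 3 = 57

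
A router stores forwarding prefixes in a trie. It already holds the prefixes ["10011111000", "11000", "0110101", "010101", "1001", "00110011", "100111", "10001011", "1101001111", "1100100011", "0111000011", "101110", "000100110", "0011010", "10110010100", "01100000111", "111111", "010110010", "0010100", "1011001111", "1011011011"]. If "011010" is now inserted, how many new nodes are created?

"011010" is already a full path in the trie; only an end-marker is added.
No new nodes are needed: 0.

0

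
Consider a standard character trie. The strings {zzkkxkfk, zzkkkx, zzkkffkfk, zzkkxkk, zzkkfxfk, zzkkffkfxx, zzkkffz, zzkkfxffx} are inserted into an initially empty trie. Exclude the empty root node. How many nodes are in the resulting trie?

24

Insert word by word; a character creates a node only if that edge doesn't already exist:
  "zzkkxkfk" → 8 new (z, z, k, k, x, k, f, k)
  "zzkkkx" → prefix "zzkk" already present; 2 new (k, x)
  "zzkkffkfk" → prefix "zzkk" already present; 5 new (f, f, k, f, k)
  "zzkkxkk" → prefix "zzkkxk" already present; 1 new (k)
  "zzkkfxfk" → prefix "zzkkf" already present; 3 new (x, f, k)
  "zzkkffkfxx" → prefix "zzkkffkf" already present; 2 new (x, x)
  "zzkkffz" → prefix "zzkkff" already present; 1 new (z)
  "zzkkfxffx" → prefix "zzkkfxf" already present; 2 new (f, x)
Total nodes = 8 + 2 + 5 + 1 + 3 + 2 + 1 + 2 = 24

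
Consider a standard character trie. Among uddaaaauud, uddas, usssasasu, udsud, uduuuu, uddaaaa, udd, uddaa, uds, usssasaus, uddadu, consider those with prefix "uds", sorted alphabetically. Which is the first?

Filter for "uds…" and sort: "uds", "udsud"
Position 1: uds

uds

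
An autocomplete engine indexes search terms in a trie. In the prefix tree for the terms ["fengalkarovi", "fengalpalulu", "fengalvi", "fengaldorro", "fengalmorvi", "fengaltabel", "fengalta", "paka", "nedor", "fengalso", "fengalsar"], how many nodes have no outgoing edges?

10

A leaf is a node with no children — equivalently, the end of a word that is not a proper prefix of any other stored word.
Those words: "fengaldorro", "fengalkarovi", "fengalmorvi", "fengalpalulu", "fengalsar", "fengalso", "fengaltabel", "fengalvi", "nedor", "paka"
Leaf count: 10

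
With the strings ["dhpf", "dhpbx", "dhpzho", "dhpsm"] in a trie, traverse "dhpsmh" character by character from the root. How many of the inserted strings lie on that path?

Walk "dhpsmh" from the root; an end-of-word marker is hit whenever a stored word is a prefix of "dhpsmh".
Prefixes of the query that are stored words: "dhpsm"
Count: 1

1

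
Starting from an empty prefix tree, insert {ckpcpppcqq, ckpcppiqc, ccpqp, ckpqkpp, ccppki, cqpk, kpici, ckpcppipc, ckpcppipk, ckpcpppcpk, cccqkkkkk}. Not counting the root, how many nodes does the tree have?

44

For each word, the new-node count is its length minus the longest prefix already in the trie:
  "ckpcpppcqq" → 10 new (c, k, p, c, p, p, p, c, q, q)
  "ckpcppiqc" → prefix "ckpcpp" already present; 3 new (i, q, c)
  "ccpqp" → prefix "c" already present; 4 new (c, p, q, p)
  "ckpqkpp" → prefix "ckp" already present; 4 new (q, k, p, p)
  "ccppki" → prefix "ccp" already present; 3 new (p, k, i)
  "cqpk" → prefix "c" already present; 3 new (q, p, k)
  "kpici" → 5 new (k, p, i, c, i)
  "ckpcppipc" → prefix "ckpcppi" already present; 2 new (p, c)
  "ckpcppipk" → prefix "ckpcppip" already present; 1 new (k)
  "ckpcpppcpk" → prefix "ckpcpppc" already present; 2 new (p, k)
  "cccqkkkkk" → prefix "cc" already present; 7 new (c, q, k, k, k, k, k)
Total nodes = 10 + 3 + 4 + 4 + 3 + 3 + 5 + 2 + 1 + 2 + 7 = 44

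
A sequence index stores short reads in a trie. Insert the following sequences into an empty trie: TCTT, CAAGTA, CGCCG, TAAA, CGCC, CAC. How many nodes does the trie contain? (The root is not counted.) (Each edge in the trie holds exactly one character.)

18

Trie structure (* marks end of a word):
(root)
├─ C
│  ├─ A
│  │  ├─ A
│  │  │  └─ G
│  │  │     └─ T
│  │  │        └─ A *
│  │  └─ C *
│  └─ G
│     └─ C
│        └─ C *
│           └─ G *
└─ T
   ├─ A
   │  └─ A
   │     └─ A *
   └─ C
      └─ T
         └─ T *
Counting every labelled node above: 18.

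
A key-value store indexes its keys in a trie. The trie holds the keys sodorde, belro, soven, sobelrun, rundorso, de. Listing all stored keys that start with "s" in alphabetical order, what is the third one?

Words with prefix "s", in lexicographic order: "sobelrun", "sodorde", "soven"
Position 3: soven

soven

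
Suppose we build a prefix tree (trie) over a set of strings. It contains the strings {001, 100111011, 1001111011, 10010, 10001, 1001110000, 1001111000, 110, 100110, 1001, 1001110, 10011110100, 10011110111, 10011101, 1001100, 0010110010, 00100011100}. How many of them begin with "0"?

Walk to "0"; the words in its subtree are exactly those with that prefix.
Words under "0": 001, 00100011100, 0010110010
Count: 3

3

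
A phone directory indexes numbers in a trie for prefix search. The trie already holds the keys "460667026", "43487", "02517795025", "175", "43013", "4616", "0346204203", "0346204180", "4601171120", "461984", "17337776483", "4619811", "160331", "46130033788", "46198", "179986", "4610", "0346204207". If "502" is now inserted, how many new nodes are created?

No existing word starts with "5", so every character of "502" needs a new node.
3 − 0 = 3 new nodes.

3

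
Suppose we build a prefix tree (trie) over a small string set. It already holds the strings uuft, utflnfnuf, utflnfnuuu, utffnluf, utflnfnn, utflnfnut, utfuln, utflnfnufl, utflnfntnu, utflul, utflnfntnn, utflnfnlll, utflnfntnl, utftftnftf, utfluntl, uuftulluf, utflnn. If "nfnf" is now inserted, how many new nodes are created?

No existing word starts with "n", so every character of "nfnf" needs a new node.
4 − 0 = 4 new nodes.

4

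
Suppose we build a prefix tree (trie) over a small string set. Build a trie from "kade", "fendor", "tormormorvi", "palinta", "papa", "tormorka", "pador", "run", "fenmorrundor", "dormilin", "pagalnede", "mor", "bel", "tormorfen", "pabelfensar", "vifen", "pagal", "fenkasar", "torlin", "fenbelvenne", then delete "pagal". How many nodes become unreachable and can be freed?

Walk "pagal" from the leaf back toward the root, removing each node that no remaining word uses.
Every node on "pagal" is still needed (e.g. by "pagalnede"), so nothing is freed.
Nodes removed: 0

0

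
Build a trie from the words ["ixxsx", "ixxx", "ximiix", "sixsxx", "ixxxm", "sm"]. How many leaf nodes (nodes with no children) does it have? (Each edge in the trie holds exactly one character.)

A leaf is a node with no children — equivalently, the end of a word that is not a proper prefix of any other stored word.
Those words: "ixxsx", "ixxxm", "sixsxx", "sm", "ximiix"
Leaf count: 5

5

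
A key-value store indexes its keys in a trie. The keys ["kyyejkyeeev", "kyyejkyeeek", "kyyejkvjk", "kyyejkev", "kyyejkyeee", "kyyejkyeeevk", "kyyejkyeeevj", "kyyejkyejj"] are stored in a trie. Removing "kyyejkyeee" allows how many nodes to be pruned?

0

A node on "kyyejkyeee"'s path can go only if nothing else ends at it or branches off below it.
Every node on "kyyejkyeee" is still needed (e.g. by "kyyejkyeeev"), so nothing is freed.
Nodes removed: 0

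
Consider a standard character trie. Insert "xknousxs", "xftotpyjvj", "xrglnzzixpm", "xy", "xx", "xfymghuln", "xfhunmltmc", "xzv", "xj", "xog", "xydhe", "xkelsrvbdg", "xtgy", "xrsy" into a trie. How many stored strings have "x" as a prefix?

14

Traverse to the node for "x", then collect every word in that subtree.
Words under "x": xfhunmltmc, xftotpyjvj, xfymghuln, xj, xkelsrvbdg, xknousxs, xog, xrglnzzixpm, xrsy, xtgy, xx, xy, xydhe, xzv
Count: 14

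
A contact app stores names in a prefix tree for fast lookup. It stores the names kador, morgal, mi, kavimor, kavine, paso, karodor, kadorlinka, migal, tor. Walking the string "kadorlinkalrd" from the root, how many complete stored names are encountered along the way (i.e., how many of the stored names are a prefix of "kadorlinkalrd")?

Walk "kadorlinkalrd" from the root; an end-of-word marker is hit whenever a stored word is a prefix of "kadorlinkalrd".
Prefixes of the query that are stored words: "kador", "kadorlinka"
Count: 2

2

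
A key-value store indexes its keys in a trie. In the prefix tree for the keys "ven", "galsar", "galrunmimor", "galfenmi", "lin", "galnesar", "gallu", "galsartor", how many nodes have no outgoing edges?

7

A leaf is a node with no children — equivalently, the end of a word that is not a proper prefix of any other stored word.
Those words: "galfenmi", "gallu", "galnesar", "galrunmimor", "galsartor", "lin", "ven"
Leaf count: 7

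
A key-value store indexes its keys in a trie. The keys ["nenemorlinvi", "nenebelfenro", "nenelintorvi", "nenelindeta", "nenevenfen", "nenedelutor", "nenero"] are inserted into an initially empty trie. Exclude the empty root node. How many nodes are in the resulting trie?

47

For each word, the new-node count is its length minus the longest prefix already in the trie:
  "nenemorlinvi" → 12 new (n, e, n, e, m, o, r, l, i, n, v, i)
  "nenebelfenro" → prefix "nene" already present; 8 new (b, e, l, f, e, n, r, o)
  "nenelintorvi" → prefix "nene" already present; 8 new (l, i, n, t, o, r, v, i)
  "nenelindeta" → prefix "nenelin" already present; 4 new (d, e, t, a)
  "nenevenfen" → prefix "nene" already present; 6 new (v, e, n, f, e, n)
  "nenedelutor" → prefix "nene" already present; 7 new (d, e, l, u, t, o, r)
  "nenero" → prefix "nene" already present; 2 new (r, o)
Total nodes = 12 + 8 + 8 + 4 + 6 + 7 + 2 = 47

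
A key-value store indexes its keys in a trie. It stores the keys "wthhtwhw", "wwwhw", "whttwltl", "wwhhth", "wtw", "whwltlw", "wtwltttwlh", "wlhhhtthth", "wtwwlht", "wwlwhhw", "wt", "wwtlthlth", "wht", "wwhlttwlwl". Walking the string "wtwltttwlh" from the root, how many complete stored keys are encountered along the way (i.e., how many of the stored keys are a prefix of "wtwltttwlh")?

3

Check each prefix of "wtwltttwlh" against the stored set — each match is an end-marker on the path.
Prefixes of the query that are stored words: "wt", "wtw", "wtwltttwlh"
Count: 3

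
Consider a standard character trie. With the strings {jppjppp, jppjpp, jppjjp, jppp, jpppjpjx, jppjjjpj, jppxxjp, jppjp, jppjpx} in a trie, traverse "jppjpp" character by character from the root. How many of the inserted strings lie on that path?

2

Walk "jppjpp" from the root; an end-of-word marker is hit whenever a stored word is a prefix of "jppjpp".
Prefixes of the query that are stored words: "jppjp", "jppjpp"
Count: 2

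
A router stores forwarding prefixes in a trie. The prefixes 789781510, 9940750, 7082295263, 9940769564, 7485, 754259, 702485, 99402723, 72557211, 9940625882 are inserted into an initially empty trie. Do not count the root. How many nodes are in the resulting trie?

59

For each word, the new-node count is its length minus the longest prefix already in the trie:
  "789781510" → 9 new (7, 8, 9, 7, 8, 1, 5, 1, 0)
  "9940750" → 7 new (9, 9, 4, 0, 7, 5, 0)
  "7082295263" → prefix "7" already present; 9 new (0, 8, 2, 2, 9, 5, 2, 6, 3)
  "9940769564" → prefix "99407" already present; 5 new (6, 9, 5, 6, 4)
  "7485" → prefix "7" already present; 3 new (4, 8, 5)
  "754259" → prefix "7" already present; 5 new (5, 4, 2, 5, 9)
  "702485" → prefix "70" already present; 4 new (2, 4, 8, 5)
  "99402723" → prefix "9940" already present; 4 new (2, 7, 2, 3)
  "72557211" → prefix "7" already present; 7 new (2, 5, 5, 7, 2, 1, 1)
  "9940625882" → prefix "9940" already present; 6 new (6, 2, 5, 8, 8, 2)
Total nodes = 9 + 7 + 9 + 5 + 3 + 5 + 4 + 4 + 7 + 6 = 59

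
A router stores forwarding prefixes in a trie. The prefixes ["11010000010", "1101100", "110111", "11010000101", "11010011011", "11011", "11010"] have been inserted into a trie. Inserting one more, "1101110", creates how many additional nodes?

1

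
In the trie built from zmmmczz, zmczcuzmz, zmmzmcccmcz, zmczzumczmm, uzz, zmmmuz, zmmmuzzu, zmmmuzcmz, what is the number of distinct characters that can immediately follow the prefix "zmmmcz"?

1

Follow the path "zmmmcz" to its node, then look at its outgoing edges.
Distinct next characters after "zmmmcz": z.
That node has 1 child edge.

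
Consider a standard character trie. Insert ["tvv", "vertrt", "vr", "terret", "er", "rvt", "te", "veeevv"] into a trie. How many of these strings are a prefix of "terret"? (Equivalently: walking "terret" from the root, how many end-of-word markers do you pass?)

2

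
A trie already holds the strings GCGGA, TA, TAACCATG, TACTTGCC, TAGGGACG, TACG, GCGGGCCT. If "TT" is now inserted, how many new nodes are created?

1

Walking "TT" from the root, the first 1 characters ("T") follow existing edges; "T" is the first miss.
New nodes needed: |"TT"| − 1 = 2 − 1 = 1.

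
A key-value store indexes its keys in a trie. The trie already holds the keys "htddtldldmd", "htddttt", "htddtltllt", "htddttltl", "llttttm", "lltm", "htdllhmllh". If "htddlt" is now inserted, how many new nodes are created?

Walking "htddlt" from the root, the first 4 characters ("htdd") follow existing edges; "l" is the first miss.
Each of the 2 remaining characters creates one node.

2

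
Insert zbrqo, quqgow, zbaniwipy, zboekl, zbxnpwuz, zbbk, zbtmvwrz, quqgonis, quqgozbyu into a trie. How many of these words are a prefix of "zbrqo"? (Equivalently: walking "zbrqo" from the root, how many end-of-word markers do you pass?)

1

Check each prefix of "zbrqo" against the stored set — each match is an end-marker on the path.
Prefixes of the query that are stored words: "zbrqo"
Count: 1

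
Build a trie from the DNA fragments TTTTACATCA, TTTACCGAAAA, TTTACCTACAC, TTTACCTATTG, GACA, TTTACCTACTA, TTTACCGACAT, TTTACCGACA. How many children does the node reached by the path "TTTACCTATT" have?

1

Follow the path "TTTACCTATT" to its node, then look at its outgoing edges.
Distinct next characters after "TTTACCTATT": G.
That node has 1 child edge.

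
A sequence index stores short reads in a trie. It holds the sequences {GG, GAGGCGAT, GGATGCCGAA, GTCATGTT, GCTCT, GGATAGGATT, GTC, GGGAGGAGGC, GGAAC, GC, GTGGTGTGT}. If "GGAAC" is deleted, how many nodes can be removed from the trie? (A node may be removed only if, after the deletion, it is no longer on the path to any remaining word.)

2

Walk "GGAAC" from the leaf back toward the root, removing each node that no remaining word uses.
The suffix "AC" (2 nodes) is used only by "GGAAC"; the node for "GGA" still has the child "T", so pruning stops there.
Nodes removed: 2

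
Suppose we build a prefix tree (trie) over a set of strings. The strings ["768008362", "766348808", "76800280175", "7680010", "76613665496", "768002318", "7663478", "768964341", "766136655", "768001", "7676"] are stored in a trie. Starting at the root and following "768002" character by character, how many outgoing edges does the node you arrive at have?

2

The children of the "768002" node are the distinct next characters among strings starting with "768002".
Characters that immediately follow "768002" among the stored strings: {3, 8}.
That node has 2 child edges.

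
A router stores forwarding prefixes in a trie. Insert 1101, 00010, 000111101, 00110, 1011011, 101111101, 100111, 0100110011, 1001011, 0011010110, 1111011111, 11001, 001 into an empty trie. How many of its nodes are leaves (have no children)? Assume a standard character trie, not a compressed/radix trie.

A leaf is a node with no children — equivalently, the end of a word that is not a proper prefix of any other stored word.
Those words: "00010", "000111101", "0011010110", "0100110011", "1001011", "100111", "1011011", "101111101", "11001", "1101", "1111011111"
Leaf count: 11

11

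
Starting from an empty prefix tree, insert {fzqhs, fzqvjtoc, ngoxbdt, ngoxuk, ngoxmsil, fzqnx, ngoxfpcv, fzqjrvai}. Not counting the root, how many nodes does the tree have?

Trace insertions, counting only characters that open a new branch:
  "fzqhs" → 5 new (f, z, q, h, s)
  "fzqvjtoc" → prefix "fzq" already present; 5 new (v, j, t, o, c)
  "ngoxbdt" → 7 new (n, g, o, x, b, d, t)
  "ngoxuk" → prefix "ngox" already present; 2 new (u, k)
  "ngoxmsil" → prefix "ngox" already present; 4 new (m, s, i, l)
  "fzqnx" → prefix "fzq" already present; 2 new (n, x)
  "ngoxfpcv" → prefix "ngox" already present; 4 new (f, p, c, v)
  "fzqjrvai" → prefix "fzq" already present; 5 new (j, r, v, a, i)
Total nodes = 5 + 5 + 7 + 2 + 4 + 2 + 4 + 5 = 34

34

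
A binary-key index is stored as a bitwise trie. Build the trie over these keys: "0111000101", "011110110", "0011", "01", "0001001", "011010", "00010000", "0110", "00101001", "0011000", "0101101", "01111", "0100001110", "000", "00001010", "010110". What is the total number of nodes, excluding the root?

53

Trace insertions, counting only characters that open a new branch:
  "0111000101" → 10 new (0, 1, 1, 1, 0, 0, 0, 1, 0, 1)
  "011110110" → prefix "0111" already present; 5 new (1, 0, 1, 1, 0)
  "0011" → prefix "0" already present; 3 new (0, 1, 1)
  "01" → prefix "01" already present; 0 new (none)
  "0001001" → prefix "00" already present; 5 new (0, 1, 0, 0, 1)
  "011010" → prefix "011" already present; 3 new (0, 1, 0)
  "00010000" → prefix "000100" already present; 2 new (0, 0)
  "0110" → prefix "0110" already present; 0 new (none)
  "00101001" → prefix "001" already present; 5 new (0, 1, 0, 0, 1)
  "0011000" → prefix "0011" already present; 3 new (0, 0, 0)
  "0101101" → prefix "01" already present; 5 new (0, 1, 1, 0, 1)
  "01111" → prefix "01111" already present; 0 new (none)
  "0100001110" → prefix "010" already present; 7 new (0, 0, 0, 1, 1, 1, 0)
  "000" → prefix "000" already present; 0 new (none)
  "00001010" → prefix "000" already present; 5 new (0, 1, 0, 1, 0)
  "010110" → prefix "010110" already present; 0 new (none)
Total nodes = 10 + 5 + 3 + 0 + 5 + 3 + 2 + 0 + 5 + 3 + 5 + 0 + 7 + 0 + 5 + 0 = 53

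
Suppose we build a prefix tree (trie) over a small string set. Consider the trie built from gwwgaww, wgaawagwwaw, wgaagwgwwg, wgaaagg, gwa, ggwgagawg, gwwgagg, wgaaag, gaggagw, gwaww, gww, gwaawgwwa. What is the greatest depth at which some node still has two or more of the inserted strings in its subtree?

Look for the deepest trie node that still has at least two words in its subtree.
e.g. "wgaaag" and "wgaaagg" share the prefix "wgaaag" of length 6; no pair shares a longer one.
Longest shared-prefix length: 6

6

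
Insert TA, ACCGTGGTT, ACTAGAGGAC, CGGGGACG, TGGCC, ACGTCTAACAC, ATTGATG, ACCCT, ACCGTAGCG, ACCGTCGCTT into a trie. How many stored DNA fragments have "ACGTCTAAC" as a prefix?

1

Walk to "ACGTCTAAC"; the words in its subtree are exactly those with that prefix.
Words under "ACGTCTAAC": ACGTCTAACAC
Count: 1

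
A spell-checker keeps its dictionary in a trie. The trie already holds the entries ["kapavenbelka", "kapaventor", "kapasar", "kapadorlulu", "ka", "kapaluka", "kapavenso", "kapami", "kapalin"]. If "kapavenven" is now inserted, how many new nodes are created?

Walking "kapavenven" from the root, the first 7 characters ("kapaven") follow existing edges; "v" is the first miss.
So 10 − 7 = 3 new nodes.

3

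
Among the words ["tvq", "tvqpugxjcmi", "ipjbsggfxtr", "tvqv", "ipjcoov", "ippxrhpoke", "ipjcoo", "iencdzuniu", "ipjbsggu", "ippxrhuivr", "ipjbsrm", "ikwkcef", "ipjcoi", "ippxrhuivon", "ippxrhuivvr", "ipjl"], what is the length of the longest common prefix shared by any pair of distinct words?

Equivalently: take the maximum, over all pairs, of their longest common prefix length.
"ippxrhuivon" and "ippxrhuivr" agree on "ippxrhuiv" (9 characters) before diverging; nothing deeper is shared.
Longest shared-prefix length: 9

9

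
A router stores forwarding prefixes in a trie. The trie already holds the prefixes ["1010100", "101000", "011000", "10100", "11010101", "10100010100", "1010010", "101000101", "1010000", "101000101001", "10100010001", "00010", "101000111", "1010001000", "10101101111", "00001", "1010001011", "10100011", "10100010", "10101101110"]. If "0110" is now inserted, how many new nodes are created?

0

Every character of "0110" already lies on an existing path (it is a prefix of some stored word).
No new nodes are needed: 0.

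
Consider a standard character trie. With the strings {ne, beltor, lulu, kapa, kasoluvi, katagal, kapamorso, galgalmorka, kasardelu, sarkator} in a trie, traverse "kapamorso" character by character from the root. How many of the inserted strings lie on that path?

Check each prefix of "kapamorso" against the stored set — each match is an end-marker on the path.
Prefixes of the query that are stored words: "kapa", "kapamorso"
Count: 2

2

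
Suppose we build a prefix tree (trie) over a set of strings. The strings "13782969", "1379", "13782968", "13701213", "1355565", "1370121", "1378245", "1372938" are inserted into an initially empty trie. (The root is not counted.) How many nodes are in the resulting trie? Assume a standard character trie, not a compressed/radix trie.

For each word, the new-node count is its length minus the longest prefix already in the trie:
  "13782969" → 8 new (1, 3, 7, 8, 2, 9, 6, 9)
  "1379" → prefix "137" already present; 1 new (9)
  "13782968" → prefix "1378296" already present; 1 new (8)
  "13701213" → prefix "137" already present; 5 new (0, 1, 2, 1, 3)
  "1355565" → prefix "13" already present; 5 new (5, 5, 5, 6, 5)
  "1370121" → prefix "1370121" already present; 0 new (none)
  "1378245" → prefix "13782" already present; 2 new (4, 5)
  "1372938" → prefix "137" already present; 4 new (2, 9, 3, 8)
Total nodes = 8 + 1 + 1 + 5 + 5 + 0 + 2 + 4 = 26

26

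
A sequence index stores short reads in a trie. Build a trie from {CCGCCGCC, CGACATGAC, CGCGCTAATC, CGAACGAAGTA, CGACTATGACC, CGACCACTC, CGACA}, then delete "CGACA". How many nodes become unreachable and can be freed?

A node on "CGACA"'s path can go only if nothing else ends at it or branches off below it.
Every node on "CGACA" is still needed (e.g. by "CGACATGAC"), so nothing is freed.
Nodes removed: 0

0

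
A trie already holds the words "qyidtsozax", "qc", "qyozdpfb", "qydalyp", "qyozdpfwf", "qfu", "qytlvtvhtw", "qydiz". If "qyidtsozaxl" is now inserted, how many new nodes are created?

The longest prefix of "qyidtsozaxl" already in the trie is "qyidtsozax" (length 10).
Each of the 1 remaining characters creates one node.

1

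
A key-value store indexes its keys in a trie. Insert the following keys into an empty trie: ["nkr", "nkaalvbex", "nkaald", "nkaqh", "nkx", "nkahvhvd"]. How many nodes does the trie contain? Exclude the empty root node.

For each word, the new-node count is its length minus the longest prefix already in the trie:
  "nkr" → 3 new (n, k, r)
  "nkaalvbex" → prefix "nk" already present; 7 new (a, a, l, v, b, e, x)
  "nkaald" → prefix "nkaal" already present; 1 new (d)
  "nkaqh" → prefix "nka" already present; 2 new (q, h)
  "nkx" → prefix "nk" already present; 1 new (x)
  "nkahvhvd" → prefix "nka" already present; 5 new (h, v, h, v, d)
Total nodes = 3 + 7 + 1 + 2 + 1 + 5 = 19

19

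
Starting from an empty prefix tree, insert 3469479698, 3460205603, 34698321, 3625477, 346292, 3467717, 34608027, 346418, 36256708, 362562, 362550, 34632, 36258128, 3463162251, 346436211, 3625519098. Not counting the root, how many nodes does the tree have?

70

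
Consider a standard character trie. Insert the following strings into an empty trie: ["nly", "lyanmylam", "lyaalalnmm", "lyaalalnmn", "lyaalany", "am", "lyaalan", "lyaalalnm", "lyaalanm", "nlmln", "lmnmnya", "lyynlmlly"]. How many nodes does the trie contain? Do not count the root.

Count nodes per top-level branch (shared prefixes stored once):
  'a'-branch (am): 2 nodes
  'l'-branch (lmnmnya, lyaalalnm, lyaalalnmm, lyaalalnmn, lyaalan, lyaalanm, lyaalany, lyanmylam, lyynlmlly): 33 nodes
  'n'-branch (nlmln, nly): 6 nodes
Sum: 41

41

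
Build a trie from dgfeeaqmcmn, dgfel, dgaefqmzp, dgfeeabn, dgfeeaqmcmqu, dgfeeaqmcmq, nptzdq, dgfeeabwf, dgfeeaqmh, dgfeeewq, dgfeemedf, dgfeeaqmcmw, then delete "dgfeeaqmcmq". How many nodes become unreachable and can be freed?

After clearing the end-marker at "dgfeeaqmcmq", prune upward until reaching a node still needed by another word.
Every node on "dgfeeaqmcmq" is still needed (e.g. by "dgfeeaqmcmqu"), so nothing is freed.
Nodes removed: 0

0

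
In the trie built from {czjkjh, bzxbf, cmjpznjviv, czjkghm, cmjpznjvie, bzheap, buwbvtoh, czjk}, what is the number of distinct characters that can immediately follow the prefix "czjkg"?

The children of the "czjkg" node are the distinct next characters among strings starting with "czjkg".
Distinct next characters after "czjkg": h.
That node has 1 child edge.

1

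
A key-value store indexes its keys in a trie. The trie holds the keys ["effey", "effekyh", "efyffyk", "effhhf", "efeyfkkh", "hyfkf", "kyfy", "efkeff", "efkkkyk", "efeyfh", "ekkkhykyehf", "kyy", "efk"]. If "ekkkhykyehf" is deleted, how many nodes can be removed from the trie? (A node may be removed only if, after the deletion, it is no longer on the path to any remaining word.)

10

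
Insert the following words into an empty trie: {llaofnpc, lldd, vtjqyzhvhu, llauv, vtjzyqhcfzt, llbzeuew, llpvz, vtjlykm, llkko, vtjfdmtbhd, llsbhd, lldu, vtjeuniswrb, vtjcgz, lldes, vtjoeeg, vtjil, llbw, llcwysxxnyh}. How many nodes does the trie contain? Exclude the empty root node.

Trace insertions, counting only characters that open a new branch:
  "llaofnpc" → 8 new (l, l, a, o, f, n, p, c)
  "lldd" → prefix "ll" already present; 2 new (d, d)
  "vtjqyzhvhu" → 10 new (v, t, j, q, y, z, h, v, h, u)
  "llauv" → prefix "lla" already present; 2 new (u, v)
  "vtjzyqhcfzt" → prefix "vtj" already present; 8 new (z, y, q, h, c, f, z, t)
  "llbzeuew" → prefix "ll" already present; 6 new (b, z, e, u, e, w)
  "llpvz" → prefix "ll" already present; 3 new (p, v, z)
  "vtjlykm" → prefix "vtj" already present; 4 new (l, y, k, m)
  "llkko" → prefix "ll" already present; 3 new (k, k, o)
  "vtjfdmtbhd" → prefix "vtj" already present; 7 new (f, d, m, t, b, h, d)
  "llsbhd" → prefix "ll" already present; 4 new (s, b, h, d)
  "lldu" → prefix "lld" already present; 1 new (u)
  "vtjeuniswrb" → prefix "vtj" already present; 8 new (e, u, n, i, s, w, r, b)
  "vtjcgz" → prefix "vtj" already present; 3 new (c, g, z)
  "lldes" → prefix "lld" already present; 2 new (e, s)
  "vtjoeeg" → prefix "vtj" already present; 4 new (o, e, e, g)
  "vtjil" → prefix "vtj" already present; 2 new (i, l)
  "llbw" → prefix "llb" already present; 1 new (w)
  "llcwysxxnyh" → prefix "ll" already present; 9 new (c, w, y, s, x, x, n, y, h)
Total nodes = 8 + 2 + 10 + 2 + 8 + 6 + 3 + 4 + 3 + 7 + 4 + 1 + 8 + 3 + 2 + 4 + 2 + 1 + 9 = 87

87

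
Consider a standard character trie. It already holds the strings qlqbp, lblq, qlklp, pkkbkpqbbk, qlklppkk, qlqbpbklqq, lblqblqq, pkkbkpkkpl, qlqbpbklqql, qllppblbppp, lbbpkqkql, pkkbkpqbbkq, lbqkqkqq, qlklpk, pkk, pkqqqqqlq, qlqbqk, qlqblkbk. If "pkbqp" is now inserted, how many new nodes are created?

3

Walking "pkbqp" from the root, the first 2 characters ("pk") follow existing edges; "b" is the first miss.
New nodes needed: |"pkbqp"| − 2 = 5 − 2 = 3.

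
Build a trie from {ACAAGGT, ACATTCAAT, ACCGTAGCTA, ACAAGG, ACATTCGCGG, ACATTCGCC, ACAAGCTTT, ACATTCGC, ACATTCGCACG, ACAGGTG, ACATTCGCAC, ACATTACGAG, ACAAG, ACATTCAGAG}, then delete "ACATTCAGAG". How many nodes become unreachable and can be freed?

3

A node on "ACATTCAGAG"'s path can go only if nothing else ends at it or branches off below it.
The suffix "GAG" (3 nodes) is used only by "ACATTCAGAG"; the node for "ACATTCA" still has the child "A", so pruning stops there.
Nodes removed: 3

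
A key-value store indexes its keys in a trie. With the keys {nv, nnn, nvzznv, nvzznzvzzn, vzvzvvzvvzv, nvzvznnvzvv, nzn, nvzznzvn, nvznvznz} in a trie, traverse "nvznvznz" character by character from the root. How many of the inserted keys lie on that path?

2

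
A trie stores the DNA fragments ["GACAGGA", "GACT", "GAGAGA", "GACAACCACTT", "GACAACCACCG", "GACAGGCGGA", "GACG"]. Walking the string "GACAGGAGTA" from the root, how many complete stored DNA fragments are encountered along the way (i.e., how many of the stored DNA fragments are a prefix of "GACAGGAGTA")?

1

Check each prefix of "GACAGGAGTA" against the stored set — each match is an end-marker on the path.
Prefixes of the query that are stored words: "GACAGGA"
Count: 1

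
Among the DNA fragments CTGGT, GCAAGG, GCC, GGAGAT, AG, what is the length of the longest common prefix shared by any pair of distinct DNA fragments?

Look for the deepest trie node that still has at least two words in its subtree.
e.g. "GCAAGG" and "GCC" share the prefix "GC" of length 2; no pair shares a longer one.
Longest shared-prefix length: 2

2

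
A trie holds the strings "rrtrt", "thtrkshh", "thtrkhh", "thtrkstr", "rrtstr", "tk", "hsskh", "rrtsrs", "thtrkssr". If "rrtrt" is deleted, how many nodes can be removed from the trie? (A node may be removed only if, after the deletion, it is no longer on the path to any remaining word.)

2

A node on "rrtrt"'s path can go only if nothing else ends at it or branches off below it.
The suffix "rt" (2 nodes) is used only by "rrtrt"; the node for "rrt" still has the child "s", so pruning stops there.
Nodes removed: 2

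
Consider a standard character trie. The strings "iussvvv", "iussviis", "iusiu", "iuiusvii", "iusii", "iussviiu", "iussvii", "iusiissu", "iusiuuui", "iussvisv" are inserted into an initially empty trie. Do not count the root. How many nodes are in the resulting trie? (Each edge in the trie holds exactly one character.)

Count nodes per top-level branch (shared prefixes stored once):
  'i'-branch (iuiusvii, iusii, iusiissu, iusiu, iusiuuui, iussvii, iussviis, iussviiu, iussvisv, iussvvv): 28 nodes
Sum: 28

28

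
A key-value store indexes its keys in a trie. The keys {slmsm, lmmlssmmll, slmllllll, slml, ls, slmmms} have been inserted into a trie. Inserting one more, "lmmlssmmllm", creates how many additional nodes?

"lmmlssmmll" is already a path in the trie; the remaining "m" must be added.
New nodes needed: |"lmmlssmmllm"| − 10 = 11 − 10 = 1.

1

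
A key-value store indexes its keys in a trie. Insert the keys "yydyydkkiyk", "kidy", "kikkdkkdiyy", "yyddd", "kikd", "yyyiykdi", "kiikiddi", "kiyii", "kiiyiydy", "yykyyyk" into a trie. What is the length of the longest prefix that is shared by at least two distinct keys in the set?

The deepest shared node is where two words last agree before diverging.
e.g. "kiikiddi" and "kiiyiydy" share the prefix "kii" of length 3; no pair shares a longer one.
Longest shared-prefix length: 3

3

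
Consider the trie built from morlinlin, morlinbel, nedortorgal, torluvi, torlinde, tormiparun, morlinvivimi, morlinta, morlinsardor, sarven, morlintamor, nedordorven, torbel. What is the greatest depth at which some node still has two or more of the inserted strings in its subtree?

Equivalently: take the maximum, over all pairs, of their longest common prefix length.
e.g. "morlinta" and "morlintamor" share the prefix "morlinta" of length 8; no pair shares a longer one.
Longest shared-prefix length: 8

8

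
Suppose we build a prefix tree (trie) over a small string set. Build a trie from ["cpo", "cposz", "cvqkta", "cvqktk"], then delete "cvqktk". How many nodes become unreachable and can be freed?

1

A node on "cvqktk"'s path can go only if nothing else ends at it or branches off below it.
The suffix "k" (1 node) is used only by "cvqktk"; the node for "cvqkt" still has the child "a", so pruning stops there.
Nodes removed: 1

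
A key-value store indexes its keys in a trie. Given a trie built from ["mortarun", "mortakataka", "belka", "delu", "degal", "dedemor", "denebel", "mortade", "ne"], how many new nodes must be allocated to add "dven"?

The longest prefix of "dven" already in the trie is "d" (length 1).
Each of the 3 remaining characters creates one node.

3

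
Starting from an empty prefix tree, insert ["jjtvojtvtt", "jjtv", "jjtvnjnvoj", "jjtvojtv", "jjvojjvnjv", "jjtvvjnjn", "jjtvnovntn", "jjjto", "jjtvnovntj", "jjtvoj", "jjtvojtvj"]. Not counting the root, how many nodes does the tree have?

39

For each word, the new-node count is its length minus the longest prefix already in the trie:
  "jjtvojtvtt" → 10 new (j, j, t, v, o, j, t, v, t, t)
  "jjtv" → prefix "jjtv" already present; 0 new (none)
  "jjtvnjnvoj" → prefix "jjtv" already present; 6 new (n, j, n, v, o, j)
  "jjtvojtv" → prefix "jjtvojtv" already present; 0 new (none)
  "jjvojjvnjv" → prefix "jj" already present; 8 new (v, o, j, j, v, n, j, v)
  "jjtvvjnjn" → prefix "jjtv" already present; 5 new (v, j, n, j, n)
  "jjtvnovntn" → prefix "jjtvn" already present; 5 new (o, v, n, t, n)
  "jjjto" → prefix "jj" already present; 3 new (j, t, o)
  "jjtvnovntj" → prefix "jjtvnovnt" already present; 1 new (j)
  "jjtvoj" → prefix "jjtvoj" already present; 0 new (none)
  "jjtvojtvj" → prefix "jjtvojtv" already present; 1 new (j)
Total nodes = 10 + 0 + 6 + 0 + 8 + 5 + 5 + 3 + 1 + 0 + 1 = 39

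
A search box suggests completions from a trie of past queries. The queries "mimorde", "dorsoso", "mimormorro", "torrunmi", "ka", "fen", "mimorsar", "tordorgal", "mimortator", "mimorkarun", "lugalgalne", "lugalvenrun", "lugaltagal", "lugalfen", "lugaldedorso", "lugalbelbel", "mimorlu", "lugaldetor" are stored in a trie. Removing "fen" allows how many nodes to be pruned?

3

After clearing the end-marker at "fen", prune upward until reaching a node still needed by another word.
No other word shares any prefix with "fen", so all 3 of its nodes go.
Nodes removed: 3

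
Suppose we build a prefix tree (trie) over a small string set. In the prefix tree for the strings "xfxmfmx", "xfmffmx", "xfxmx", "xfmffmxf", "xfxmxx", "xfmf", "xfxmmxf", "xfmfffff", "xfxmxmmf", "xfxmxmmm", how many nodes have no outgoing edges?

7

A leaf is a node with no children — equivalently, the end of a word that is not a proper prefix of any other stored word.
Those words: "xfmfffff", "xfmffmxf", "xfxmfmx", "xfxmmxf", "xfxmxmmf", "xfxmxmmm", "xfxmxx"
Leaf count: 7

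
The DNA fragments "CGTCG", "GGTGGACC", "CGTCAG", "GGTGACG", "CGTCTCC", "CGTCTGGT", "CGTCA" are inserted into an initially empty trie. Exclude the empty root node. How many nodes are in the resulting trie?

Trie structure (* marks end of a word):
(root)
├─ C
│  └─ G
│     └─ T
│        └─ C
│           ├─ A *
│           │  └─ G *
│           ├─ G *
│           └─ T
│              ├─ C
│              │  └─ C *
│              └─ G
│                 └─ G
│                    └─ T *
└─ G
   └─ G
      └─ T
         └─ G
            ├─ A
            │  └─ C
            │     └─ G *
            └─ G
               └─ A
                  └─ C
                     └─ C *
Counting every labelled node above: 24.

24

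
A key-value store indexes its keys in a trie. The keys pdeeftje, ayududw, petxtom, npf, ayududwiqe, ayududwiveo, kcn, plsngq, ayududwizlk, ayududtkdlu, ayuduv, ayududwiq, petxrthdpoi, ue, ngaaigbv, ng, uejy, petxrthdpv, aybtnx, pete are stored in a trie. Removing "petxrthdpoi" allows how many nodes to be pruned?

Walk "petxrthdpoi" from the leaf back toward the root, removing each node that no remaining word uses.
The suffix "oi" (2 nodes) is used only by "petxrthdpoi"; the node for "petxrthdp" still has the child "v", so pruning stops there.
Nodes removed: 2

2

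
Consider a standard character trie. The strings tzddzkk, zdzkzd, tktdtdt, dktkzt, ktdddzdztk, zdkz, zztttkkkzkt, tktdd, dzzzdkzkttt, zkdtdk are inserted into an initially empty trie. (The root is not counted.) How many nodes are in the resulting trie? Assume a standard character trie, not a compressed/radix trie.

Insert word by word; a character creates a node only if that edge doesn't already exist:
  "tzddzkk" → 7 new (t, z, d, d, z, k, k)
  "zdzkzd" → 6 new (z, d, z, k, z, d)
  "tktdtdt" → prefix "t" already present; 6 new (k, t, d, t, d, t)
  "dktkzt" → 6 new (d, k, t, k, z, t)
  "ktdddzdztk" → 10 new (k, t, d, d, d, z, d, z, t, k)
  "zdkz" → prefix "zd" already present; 2 new (k, z)
  "zztttkkkzkt" → prefix "z" already present; 10 new (z, t, t, t, k, k, k, z, k, t)
  "tktdd" → prefix "tktd" already present; 1 new (d)
  "dzzzdkzkttt" → prefix "d" already present; 10 new (z, z, z, d, k, z, k, t, t, t)
  "zkdtdk" → prefix "z" already present; 5 new (k, d, t, d, k)
Total nodes = 7 + 6 + 6 + 6 + 10 + 2 + 10 + 1 + 10 + 5 = 63

63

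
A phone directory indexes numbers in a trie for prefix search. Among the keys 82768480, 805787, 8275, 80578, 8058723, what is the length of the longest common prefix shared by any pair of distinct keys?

Look for the deepest trie node that still has at least two words in its subtree.
"80578" and "805787" agree on "80578" (5 characters) before diverging; nothing deeper is shared.
Longest shared-prefix length: 5

5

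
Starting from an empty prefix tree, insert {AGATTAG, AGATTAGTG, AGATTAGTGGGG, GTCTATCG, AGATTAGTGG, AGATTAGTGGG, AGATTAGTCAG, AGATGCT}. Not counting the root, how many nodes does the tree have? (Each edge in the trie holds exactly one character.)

26

Count nodes per top-level branch (shared prefixes stored once):
  'A'-branch (AGATGCT, AGATTAG, AGATTAGTCAG, AGATTAGTG, AGATTAGTGG, AGATTAGTGGG, AGATTAGTGGGG): 18 nodes
  'G'-branch (GTCTATCG): 8 nodes
Sum: 26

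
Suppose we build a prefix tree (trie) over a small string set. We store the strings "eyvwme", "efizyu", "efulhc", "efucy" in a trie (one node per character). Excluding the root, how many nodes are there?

Trie structure (* marks end of a word):
(root)
└─ e
   ├─ f
   │  ├─ i
   │  │  └─ z
   │  │     └─ y
   │  │        └─ u *
   │  └─ u
   │     ├─ c
   │     │  └─ y *
   │     └─ l
   │        └─ h
   │           └─ c *
   └─ y
      └─ v
         └─ w
            └─ m
               └─ e *
Counting every labelled node above: 17.

17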